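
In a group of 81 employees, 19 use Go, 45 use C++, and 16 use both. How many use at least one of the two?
|A∪B| = |A| + |B| - |A∩B| = 19 + 45 - 16 = 48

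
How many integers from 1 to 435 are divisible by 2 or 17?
⌊435/2⌋ + ⌊435/17⌋ - ⌊435/34⌋ = 217 + 25 - 12 = 230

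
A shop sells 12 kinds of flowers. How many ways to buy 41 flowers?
C(41+12-1, 12-1) = C(52, 11) = 60403728840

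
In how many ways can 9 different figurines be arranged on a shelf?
9! = 362880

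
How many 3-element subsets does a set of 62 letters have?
C(62,3) = 62!/(3!×59!) = 37820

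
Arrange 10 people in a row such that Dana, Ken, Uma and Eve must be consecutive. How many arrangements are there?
Treat the 4 as one block: (10-4+1)! × 4! = 5040 × 24 = 120960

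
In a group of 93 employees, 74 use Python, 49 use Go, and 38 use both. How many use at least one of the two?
|A∪B| = |A| + |B| - |A∩B| = 74 + 49 - 38 = 85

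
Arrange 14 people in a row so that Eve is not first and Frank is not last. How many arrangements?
By inclusion-exclusion: 14! - 2×(14-1)! + (14-2)! = 87178291200 - 12454041600 + 479001600 = 75203251200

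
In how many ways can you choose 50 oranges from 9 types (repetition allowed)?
C(50+9-1, 9-1) = C(58, 8) = 1916797311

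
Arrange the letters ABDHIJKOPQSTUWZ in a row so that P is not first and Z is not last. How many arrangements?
By inclusion-exclusion: 15! - 2×(15-1)! + (15-2)! = 1307674368000 - 174356582400 + 6227020800 = 1139544806400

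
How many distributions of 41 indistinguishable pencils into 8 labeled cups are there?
C(41+8-1, 8-1) = C(48, 7) = 73629072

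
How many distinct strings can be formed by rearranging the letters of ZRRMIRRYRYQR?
12! / (2! × 6! × 1! × 1! × 1! × 1!) = 332640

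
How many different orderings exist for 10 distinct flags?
10! = 3628800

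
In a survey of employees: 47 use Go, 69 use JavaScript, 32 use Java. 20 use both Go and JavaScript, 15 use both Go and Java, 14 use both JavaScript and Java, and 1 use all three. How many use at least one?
|A∪B∪C| = 47+69+32-20-15-14+1 = 100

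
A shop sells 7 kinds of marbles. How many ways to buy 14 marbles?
C(14+7-1, 7-1) = C(20, 6) = 38760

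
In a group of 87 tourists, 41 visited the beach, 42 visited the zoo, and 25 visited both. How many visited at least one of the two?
|A∪B| = |A| + |B| - |A∩B| = 41 + 42 - 25 = 58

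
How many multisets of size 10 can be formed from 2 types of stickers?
C(10+2-1, 2-1) = C(11, 1) = 11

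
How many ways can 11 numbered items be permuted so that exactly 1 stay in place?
Choose the 1 fixed point C(11,1) = 11, derange the rest: !10 = Σ_{j=0}^{10} (-1)^j·10!/j! = 3628800 - 3628800 + 1814400 - 604800 + 151200 - 30240 + 5040 - 720 + 90 - 10 + 1 = 1334961. Product = 11 × 1334961 = 14684571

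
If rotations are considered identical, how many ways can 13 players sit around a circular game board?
Circular: fix one position, arrange the rest. (13-1)! = 479001600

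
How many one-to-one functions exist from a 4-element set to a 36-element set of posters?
P(36,4) = 36!/(36-4)! = 1413720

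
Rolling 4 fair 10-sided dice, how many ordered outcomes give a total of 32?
Coefficient of x^32 in (x + x² + ... + x^10)^4. By inclusion-exclusion on dice exceeding 10: Σ_j (-1)^j C(4,j)·C(32-1-10j, 3) = C(4,0)·C(31,3) - C(4,1)·C(21,3) + C(4,2)·C(11,3) = 1·4495 - 4·1330 + 6·165 = 165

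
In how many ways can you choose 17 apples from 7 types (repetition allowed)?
C(17+7-1, 7-1) = C(23, 6) = 100947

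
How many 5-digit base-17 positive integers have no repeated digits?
First digit: 16 choices (nonzero). Then descending: 16 × 16 × 15 × 14 × 13 = 698880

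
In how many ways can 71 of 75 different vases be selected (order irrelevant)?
C(75,71) = 75!/(71!×4!) = 1215450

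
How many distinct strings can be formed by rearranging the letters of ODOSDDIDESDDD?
13! / (1! × 2! × 7! × 2! × 1!) = 308880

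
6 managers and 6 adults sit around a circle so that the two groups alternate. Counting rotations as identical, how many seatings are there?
Fix one of the managers: (6-1)! ways for the remaining managers, × 6! ways for the adults = 120 × 720 = 86400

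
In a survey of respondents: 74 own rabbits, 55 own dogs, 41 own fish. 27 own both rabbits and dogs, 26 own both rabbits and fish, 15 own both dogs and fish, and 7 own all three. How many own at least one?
|A∪B∪C| = 74+55+41-27-26-15+7 = 109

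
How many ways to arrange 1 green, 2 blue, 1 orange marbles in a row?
4! / (1! × 2! × 1!) = 12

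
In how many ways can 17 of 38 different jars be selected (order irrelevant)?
C(38,17) = 38!/(17!×21!) = 28781143380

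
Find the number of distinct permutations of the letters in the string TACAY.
5! / (1! × 1! × 1! × 2!) = 60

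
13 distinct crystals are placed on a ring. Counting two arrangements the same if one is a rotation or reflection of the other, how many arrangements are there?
(13-1)!/2 = 479001600/2 = 239500800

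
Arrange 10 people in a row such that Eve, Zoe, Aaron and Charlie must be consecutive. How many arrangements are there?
Treat the 4 as one block: (10-4+1)! × 4! = 5040 × 24 = 120960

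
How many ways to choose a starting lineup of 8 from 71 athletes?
C(71,8) = 71!/(8!×63!) = 10639125640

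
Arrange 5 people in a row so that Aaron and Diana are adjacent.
Treat as block: (5-1)! × 2! = 24 × 2 = 48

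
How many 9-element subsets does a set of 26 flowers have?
C(26,9) = 26!/(9!×17!) = 3124550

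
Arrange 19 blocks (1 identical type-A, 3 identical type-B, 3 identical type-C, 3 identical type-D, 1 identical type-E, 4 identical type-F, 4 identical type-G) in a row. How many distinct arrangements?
19! / (1! × 3! × 3! × 3! × 1! × 4! × 4!) = 977728752000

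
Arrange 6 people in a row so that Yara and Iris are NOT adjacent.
Total - adjacent = 6! - (6-1)!×2 = 720 - 240 = 480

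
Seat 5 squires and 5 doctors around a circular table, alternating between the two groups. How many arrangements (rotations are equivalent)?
Fix one of the squires: (5-1)! ways for the remaining squires, × 5! ways for the doctors = 24 × 120 = 2880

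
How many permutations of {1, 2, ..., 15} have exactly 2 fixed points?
Choose the 2 fixed points C(15,2) = 105, derange the rest: !13 = Σ_{j=0}^{13} (-1)^j·13!/j! = 6227020800 - 6227020800 + 3113510400 - 1037836800 + 259459200 - 51891840 + 8648640 - 1235520 + 154440 - 17160 + 1716 - 156 + 13 - 1 = 2290792932. Product = 105 × 2290792932 = 240533257860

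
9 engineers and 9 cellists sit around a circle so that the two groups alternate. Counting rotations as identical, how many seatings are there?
Fix one of the engineers: (9-1)! ways for the remaining engineers, × 9! ways for the cellists = 40320 × 362880 = 14631321600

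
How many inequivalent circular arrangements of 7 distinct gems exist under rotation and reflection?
(7-1)!/2 = 720/2 = 360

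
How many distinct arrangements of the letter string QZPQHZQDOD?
10! / (1! × 2! × 3! × 1! × 1! × 2!) = 151200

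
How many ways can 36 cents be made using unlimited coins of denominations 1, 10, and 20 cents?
Coefficient of x^36 in 1/(1-x^1) · 1/(1-x^10) · 1/(1-x^20). Case on j = number of 20-cent coins (j = 0..1); remainder r = 36 - 20j is made from {1,10} in ⌊r/10⌋+1 ways. r = 36, 16 → 4 + 2 = 6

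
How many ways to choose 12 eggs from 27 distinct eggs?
C(27,12) = 27!/(12!×15!) = 17383860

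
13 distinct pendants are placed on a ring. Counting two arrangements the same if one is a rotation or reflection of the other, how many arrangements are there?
(13-1)!/2 = 479001600/2 = 239500800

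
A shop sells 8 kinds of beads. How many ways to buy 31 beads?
C(31+8-1, 8-1) = C(38, 7) = 12620256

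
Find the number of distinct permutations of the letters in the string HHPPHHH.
7! / (5! × 2!) = 21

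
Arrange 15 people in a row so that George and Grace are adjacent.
Treat as block: (15-1)! × 2! = 87178291200 × 2 = 174356582400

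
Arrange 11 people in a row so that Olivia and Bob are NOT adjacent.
Total - adjacent = 11! - (11-1)!×2 = 39916800 - 7257600 = 32659200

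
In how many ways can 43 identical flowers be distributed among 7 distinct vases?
C(43+7-1, 7-1) = C(49, 6) = 13983816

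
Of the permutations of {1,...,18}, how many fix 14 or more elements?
Exactly j fixed points: C(18,j)·!(18-j); sum over j ≥ 14 (derangement numbers via !m = (m-1)·(!(m-1) + !(m-2)): !0..!4 = 1, 0, 1, 2, 9). Σ_{j=14}^{18} C(18,j)·!(18-j) = C(18,14)·!4 + C(18,15)·!3 + C(18,16)·!2 + C(18,17)·!1 + C(18,18)·!0 = 3060·9 + 816·2 + 153·1 + 18·0 + 1·1 = 29326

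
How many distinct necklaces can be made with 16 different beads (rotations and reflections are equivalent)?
(16-1)!/2 = 1307674368000/2 = 653837184000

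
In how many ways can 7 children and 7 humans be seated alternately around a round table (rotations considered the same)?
Fix one of the children: (7-1)! ways for the remaining children, × 7! ways for the humans = 720 × 5040 = 3628800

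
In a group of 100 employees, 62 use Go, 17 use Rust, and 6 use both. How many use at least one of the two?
|A∪B| = |A| + |B| - |A∩B| = 62 + 17 - 6 = 73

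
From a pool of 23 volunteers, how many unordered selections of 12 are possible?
C(23,12) = 23!/(12!×11!) = 1352078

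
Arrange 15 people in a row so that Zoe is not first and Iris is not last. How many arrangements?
By inclusion-exclusion: 15! - 2×(15-1)! + (15-2)! = 1307674368000 - 174356582400 + 6227020800 = 1139544806400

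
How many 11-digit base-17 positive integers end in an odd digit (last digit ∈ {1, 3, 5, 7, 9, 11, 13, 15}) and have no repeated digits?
Last∈{1,3,5,7,9,11,13,15}. Last=0: 0. Last nonzero: 8×15×P(15,9) = 217945728000. Total = 217945728000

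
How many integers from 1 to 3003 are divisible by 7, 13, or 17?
⌊3003/7⌋+⌊3003/13⌋+⌊3003/17⌋ - ⌊3003/91⌋-⌊3003/119⌋-⌊3003/221⌋ + ⌊3003/1547⌋ = 429+231+176 - 33-25-13 + 1 = 766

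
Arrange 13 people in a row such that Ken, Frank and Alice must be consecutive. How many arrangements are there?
Treat the 3 as one block: (13-3+1)! × 3! = 39916800 × 6 = 239500800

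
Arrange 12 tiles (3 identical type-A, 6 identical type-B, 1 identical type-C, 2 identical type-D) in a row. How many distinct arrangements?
12! / (3! × 6! × 1! × 2!) = 55440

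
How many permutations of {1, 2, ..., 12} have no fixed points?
!12 = Σ_{j=0}^{12} (-1)^j·12!/j! = 479001600 - 479001600 + 239500800 - 79833600 + 19958400 - 3991680 + 665280 - 95040 + 11880 - 1320 + 132 - 12 + 1 = 176214841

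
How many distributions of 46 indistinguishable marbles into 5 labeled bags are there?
C(46+5-1, 5-1) = C(50, 4) = 230300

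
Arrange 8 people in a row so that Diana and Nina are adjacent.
Treat as block: (8-1)! × 2! = 5040 × 2 = 10080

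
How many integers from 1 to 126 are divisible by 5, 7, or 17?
⌊126/5⌋+⌊126/7⌋+⌊126/17⌋ - ⌊126/35⌋-⌊126/85⌋-⌊126/119⌋ + ⌊126/595⌋ = 25+18+7 - 3-1-1 + 0 = 45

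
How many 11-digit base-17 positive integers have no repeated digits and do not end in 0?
Last digit: 16 nonzero choices. First digit: 15 (nonzero, ≠last). Middle 9: P(15,9) = 1816214400. Total = 435891456000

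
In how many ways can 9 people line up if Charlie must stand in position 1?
Fix one position: (9-1)! = 40320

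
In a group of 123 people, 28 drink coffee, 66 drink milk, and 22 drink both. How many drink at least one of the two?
|A∪B| = |A| + |B| - |A∩B| = 28 + 66 - 22 = 72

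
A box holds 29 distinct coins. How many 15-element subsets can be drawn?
C(29,15) = 29!/(15!×14!) = 77558760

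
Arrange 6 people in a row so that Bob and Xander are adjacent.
Treat as block: (6-1)! × 2! = 120 × 2 = 240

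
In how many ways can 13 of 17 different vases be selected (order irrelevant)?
C(17,13) = 17!/(13!×4!) = 2380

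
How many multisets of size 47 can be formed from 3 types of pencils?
C(47+3-1, 3-1) = C(49, 2) = 1176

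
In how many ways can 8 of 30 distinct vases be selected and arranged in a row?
P(30,8) = 30!/(30-8)! = 235989936000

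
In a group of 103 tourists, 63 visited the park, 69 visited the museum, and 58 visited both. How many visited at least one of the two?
|A∪B| = |A| + |B| - |A∩B| = 63 + 69 - 58 = 74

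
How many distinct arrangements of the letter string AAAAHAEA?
8! / (6! × 1! × 1!) = 56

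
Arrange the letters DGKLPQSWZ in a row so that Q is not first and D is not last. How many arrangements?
By inclusion-exclusion: 9! - 2×(9-1)! + (9-2)! = 362880 - 80640 + 5040 = 287280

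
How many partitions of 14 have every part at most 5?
Let r_j(i) = number of partitions of i into parts ≤ j, for i = 0..14. r_1(i) = 1 for all i; r_j(i) = r_{j-1}(i) + r_j(i-j). Rows j = 2..5: ≤2: 1 1 2 2 3 3 4 4 5 5 6 6 7 7 8; ≤3: 1 1 2 3 4 5 7 8 10 12 14 16 19 21 24; ≤4: 1 1 2 3 5 6 9 11 15 18 23 27 34 39 47; ≤5: 1 1 2 3 5 7 10 13 18 23 30 37 47 57 70. r_5(14) = 70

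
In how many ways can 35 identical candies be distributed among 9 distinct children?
C(35+9-1, 9-1) = C(43, 8) = 145008513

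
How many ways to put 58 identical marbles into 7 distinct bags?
C(58+7-1, 7-1) = C(64, 6) = 74974368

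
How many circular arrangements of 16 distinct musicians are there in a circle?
Circular: fix one position, arrange the rest. (16-1)! = 1307674368000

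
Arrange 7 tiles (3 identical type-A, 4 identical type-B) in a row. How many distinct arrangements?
7! / (3! × 4!) = 35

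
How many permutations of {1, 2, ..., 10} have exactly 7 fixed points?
Choose the 7 fixed points C(10,7) = 120, derange the rest: !3 = Σ_{j=0}^{3} (-1)^j·3!/j! = 6 - 6 + 3 - 1 = 2. Product = 120 × 2 = 240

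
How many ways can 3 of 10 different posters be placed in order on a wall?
P(10,3) = 10!/(10-3)! = 720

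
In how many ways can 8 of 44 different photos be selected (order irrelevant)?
C(44,8) = 44!/(8!×36!) = 177232627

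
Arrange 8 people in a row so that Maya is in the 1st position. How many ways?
Fix one position: (8-1)! = 5040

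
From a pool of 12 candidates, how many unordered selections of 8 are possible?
C(12,8) = 12!/(8!×4!) = 495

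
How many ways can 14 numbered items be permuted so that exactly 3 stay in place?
Choose the 3 fixed points C(14,3) = 364, derange the rest: !11 = Σ_{j=0}^{11} (-1)^j·11!/j! = 39916800 - 39916800 + 19958400 - 6652800 + 1663200 - 332640 + 55440 - 7920 + 990 - 110 + 11 - 1 = 14684570. Product = 364 × 14684570 = 5345183480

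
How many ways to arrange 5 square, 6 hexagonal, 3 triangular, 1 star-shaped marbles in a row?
15! / (5! × 6! × 3! × 1!) = 2522520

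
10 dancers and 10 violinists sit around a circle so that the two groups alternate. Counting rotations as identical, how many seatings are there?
Fix one of the dancers: (10-1)! ways for the remaining dancers, × 10! ways for the violinists = 362880 × 3628800 = 1316818944000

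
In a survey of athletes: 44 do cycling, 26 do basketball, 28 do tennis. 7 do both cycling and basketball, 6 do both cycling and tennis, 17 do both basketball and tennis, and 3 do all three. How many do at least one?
|A∪B∪C| = 44+26+28-7-6-17+3 = 71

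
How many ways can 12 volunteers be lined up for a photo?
12! = 479001600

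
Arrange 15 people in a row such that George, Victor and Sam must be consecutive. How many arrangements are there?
Treat the 3 as one block: (15-3+1)! × 3! = 6227020800 × 6 = 37362124800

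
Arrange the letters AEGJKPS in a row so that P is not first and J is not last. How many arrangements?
By inclusion-exclusion: 7! - 2×(7-1)! + (7-2)! = 5040 - 1440 + 120 = 3720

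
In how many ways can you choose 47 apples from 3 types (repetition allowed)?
C(47+3-1, 3-1) = C(49, 2) = 1176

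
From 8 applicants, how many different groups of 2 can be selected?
C(8,2) = 8!/(2!×6!) = 28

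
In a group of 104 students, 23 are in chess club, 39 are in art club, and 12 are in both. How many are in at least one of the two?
|A∪B| = |A| + |B| - |A∩B| = 23 + 39 - 12 = 50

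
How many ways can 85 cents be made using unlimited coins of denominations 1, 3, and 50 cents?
Coefficient of x^85 in 1/(1-x^1) · 1/(1-x^3) · 1/(1-x^50). Case on j = number of 50-cent coins (j = 0..1); remainder r = 85 - 50j is made from {1,3} in ⌊r/3⌋+1 ways. r = 85, 35 → 29 + 12 = 41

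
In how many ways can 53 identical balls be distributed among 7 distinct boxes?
C(53+7-1, 7-1) = C(59, 6) = 45057474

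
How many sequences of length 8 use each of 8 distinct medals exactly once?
8! = 40320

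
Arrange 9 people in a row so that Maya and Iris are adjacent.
Treat as block: (9-1)! × 2! = 40320 × 2 = 80640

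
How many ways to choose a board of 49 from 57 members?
C(57,49) = 57!/(49!×8!) = 1652411475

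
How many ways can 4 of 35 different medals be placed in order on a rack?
P(35,4) = 35!/(35-4)! = 1256640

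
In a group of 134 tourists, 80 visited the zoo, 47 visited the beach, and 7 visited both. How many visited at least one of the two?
|A∪B| = |A| + |B| - |A∩B| = 80 + 47 - 7 = 120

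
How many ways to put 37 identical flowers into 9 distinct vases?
C(37+9-1, 9-1) = C(45, 8) = 215553195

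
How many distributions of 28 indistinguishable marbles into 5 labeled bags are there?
C(28+5-1, 5-1) = C(32, 4) = 35960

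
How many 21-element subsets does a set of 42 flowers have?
C(42,21) = 42!/(21!×21!) = 538257874440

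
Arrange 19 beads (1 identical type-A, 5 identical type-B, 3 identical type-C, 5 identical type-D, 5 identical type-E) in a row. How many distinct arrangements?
19! / (1! × 5! × 3! × 5! × 5!) = 11732745024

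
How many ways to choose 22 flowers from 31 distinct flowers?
C(31,22) = 31!/(22!×9!) = 20160075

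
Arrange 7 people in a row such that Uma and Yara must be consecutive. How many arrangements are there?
Treat the 2 as one block: (7-2+1)! × 2! = 720 × 2 = 1440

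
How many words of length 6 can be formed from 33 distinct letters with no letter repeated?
P(33,6) = 33!/(33-6)! = 797448960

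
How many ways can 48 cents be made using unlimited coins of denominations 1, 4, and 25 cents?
Coefficient of x^48 in 1/(1-x^1) · 1/(1-x^4) · 1/(1-x^25). Case on j = number of 25-cent coins (j = 0..1); remainder r = 48 - 25j is made from {1,4} in ⌊r/4⌋+1 ways. r = 48, 23 → 13 + 6 = 19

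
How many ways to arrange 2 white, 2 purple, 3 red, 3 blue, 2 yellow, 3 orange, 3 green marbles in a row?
18! / (2! × 2! × 3! × 3! × 2! × 3! × 3!) = 617512896000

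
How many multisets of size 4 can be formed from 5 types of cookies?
C(4+5-1, 5-1) = C(8, 4) = 70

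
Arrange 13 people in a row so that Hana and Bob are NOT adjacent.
Total - adjacent = 13! - (13-1)!×2 = 6227020800 - 958003200 = 5269017600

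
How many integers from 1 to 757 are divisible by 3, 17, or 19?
⌊757/3⌋+⌊757/17⌋+⌊757/19⌋ - ⌊757/51⌋-⌊757/57⌋-⌊757/323⌋ + ⌊757/969⌋ = 252+44+39 - 14-13-2 + 0 = 306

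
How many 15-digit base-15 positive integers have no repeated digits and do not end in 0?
Last digit: 14 nonzero choices. First digit: 13 (nonzero, ≠last). Middle 13: P(13,13) = 6227020800. Total = 1133317785600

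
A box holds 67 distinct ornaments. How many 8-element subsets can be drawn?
C(67,8) = 67!/(8!×59!) = 6522361560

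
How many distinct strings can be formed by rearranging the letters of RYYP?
4! / (1! × 2! × 1!) = 12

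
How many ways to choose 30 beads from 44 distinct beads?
C(44,30) = 44!/(30!×14!) = 114955808528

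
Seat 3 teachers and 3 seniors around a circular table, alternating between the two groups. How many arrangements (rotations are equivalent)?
Fix one of the teachers: (3-1)! ways for the remaining teachers, × 3! ways for the seniors = 2 × 6 = 12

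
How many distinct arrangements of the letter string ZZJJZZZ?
7! / (2! × 5!) = 21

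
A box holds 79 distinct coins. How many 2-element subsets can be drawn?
C(79,2) = 79!/(2!×77!) = 3081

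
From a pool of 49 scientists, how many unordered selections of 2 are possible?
C(49,2) = 49!/(2!×47!) = 1176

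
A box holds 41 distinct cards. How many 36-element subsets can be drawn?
C(41,36) = 41!/(36!×5!) = 749398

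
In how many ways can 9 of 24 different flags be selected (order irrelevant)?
C(24,9) = 24!/(9!×15!) = 1307504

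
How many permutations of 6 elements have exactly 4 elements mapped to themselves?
Choose the 4 fixed points C(6,4) = 15, derange the rest: !2 = Σ_{j=0}^{2} (-1)^j·2!/j! = 2 - 2 + 1 = 1. Product = 15 × 1 = 15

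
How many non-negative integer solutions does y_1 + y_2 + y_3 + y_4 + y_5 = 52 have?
C(52+5-1, 5-1) = C(56, 4) = 367290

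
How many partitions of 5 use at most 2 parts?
By conjugation, equals partitions of 5 into parts ≤ 2. Let r_j(i) = number of partitions of i into parts ≤ j, for i = 0..5. r_1(i) = 1 for all i; r_j(i) = r_{j-1}(i) + r_j(i-j). Rows j = 2..2: ≤2: 1 1 2 2 3 3. r_2(5) = 3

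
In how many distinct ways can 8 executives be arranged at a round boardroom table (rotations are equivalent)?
Circular: fix one position, arrange the rest. (8-1)! = 5040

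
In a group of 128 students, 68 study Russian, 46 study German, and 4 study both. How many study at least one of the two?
|A∪B| = |A| + |B| - |A∩B| = 68 + 46 - 4 = 110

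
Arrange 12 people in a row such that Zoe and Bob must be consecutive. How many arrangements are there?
Treat the 2 as one block: (12-2+1)! × 2! = 39916800 × 2 = 79833600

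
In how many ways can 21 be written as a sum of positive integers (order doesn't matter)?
Pentagonal recurrence p(n) = p(n-1) + p(n-2) - p(n-5) - p(n-7) + p(n-12) + p(n-15) - ... gives p(0..20) = 1, 1, 2, 3, 5, 7, 11, 15, 22, 30, 42, 56, 77, 101, 135, 176, 231, 297, 385, 490, 627. p(21) = p(20) + p(19) - p(16) - p(14) + p(9) + p(6) = 627 + 490 - 231 - 135 + 30 + 11 = 792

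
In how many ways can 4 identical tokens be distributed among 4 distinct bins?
C(4+4-1, 4-1) = C(7, 3) = 35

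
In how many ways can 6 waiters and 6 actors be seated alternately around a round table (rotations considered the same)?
Fix one of the waiters: (6-1)! ways for the remaining waiters, × 6! ways for the actors = 120 × 720 = 86400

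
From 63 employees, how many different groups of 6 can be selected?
C(63,6) = 63!/(6!×57!) = 67945521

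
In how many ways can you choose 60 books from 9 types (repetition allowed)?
C(60+9-1, 9-1) = C(68, 8) = 7392009768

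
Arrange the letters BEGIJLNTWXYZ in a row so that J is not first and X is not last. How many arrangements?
By inclusion-exclusion: 12! - 2×(12-1)! + (12-2)! = 479001600 - 79833600 + 3628800 = 402796800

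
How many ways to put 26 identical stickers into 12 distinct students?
C(26+12-1, 12-1) = C(37, 11) = 854992152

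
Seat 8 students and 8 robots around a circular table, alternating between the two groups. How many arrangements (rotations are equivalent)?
Fix one of the students: (8-1)! ways for the remaining students, × 8! ways for the robots = 5040 × 40320 = 203212800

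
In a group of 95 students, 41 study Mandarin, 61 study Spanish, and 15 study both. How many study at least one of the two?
|A∪B| = |A| + |B| - |A∩B| = 41 + 61 - 15 = 87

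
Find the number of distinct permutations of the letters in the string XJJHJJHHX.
9! / (3! × 4! × 2!) = 1260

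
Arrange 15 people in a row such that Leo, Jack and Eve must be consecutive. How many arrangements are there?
Treat the 3 as one block: (15-3+1)! × 3! = 6227020800 × 6 = 37362124800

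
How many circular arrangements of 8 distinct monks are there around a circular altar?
Circular: fix one position, arrange the rest. (8-1)! = 5040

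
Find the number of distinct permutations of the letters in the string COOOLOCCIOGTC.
13! / (1! × 5! × 1! × 1! × 1! × 4!) = 2162160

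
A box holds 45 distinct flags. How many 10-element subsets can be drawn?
C(45,10) = 45!/(10!×35!) = 3190187286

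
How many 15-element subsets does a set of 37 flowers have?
C(37,15) = 37!/(15!×22!) = 9364199760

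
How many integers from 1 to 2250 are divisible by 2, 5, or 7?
⌊2250/2⌋+⌊2250/5⌋+⌊2250/7⌋ - ⌊2250/10⌋-⌊2250/14⌋-⌊2250/35⌋ + ⌊2250/70⌋ = 1125+450+321 - 225-160-64 + 32 = 1479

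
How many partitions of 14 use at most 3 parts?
By conjugation, equals partitions of 14 into parts ≤ 3. Let r_j(i) = number of partitions of i into parts ≤ j, for i = 0..14. r_1(i) = 1 for all i; r_j(i) = r_{j-1}(i) + r_j(i-j). Rows j = 2..3: ≤2: 1 1 2 2 3 3 4 4 5 5 6 6 7 7 8; ≤3: 1 1 2 3 4 5 7 8 10 12 14 16 19 21 24. r_3(14) = 24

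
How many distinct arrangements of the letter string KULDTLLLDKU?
11! / (2! × 2! × 4! × 1! × 2!) = 207900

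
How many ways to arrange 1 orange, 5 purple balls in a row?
6! / (1! × 5!) = 6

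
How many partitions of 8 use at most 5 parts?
By conjugation, equals partitions of 8 into parts ≤ 5. Let r_j(i) = number of partitions of i into parts ≤ j, for i = 0..8. r_1(i) = 1 for all i; r_j(i) = r_{j-1}(i) + r_j(i-j). Rows j = 2..5: ≤2: 1 1 2 2 3 3 4 4 5; ≤3: 1 1 2 3 4 5 7 8 10; ≤4: 1 1 2 3 5 6 9 11 15; ≤5: 1 1 2 3 5 7 10 13 18. r_5(8) = 18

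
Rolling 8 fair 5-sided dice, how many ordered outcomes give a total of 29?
Coefficient of x^29 in (x + x² + ... + x^5)^8. By inclusion-exclusion on dice exceeding 5: Σ_j (-1)^j C(8,j)·C(29-1-5j, 7) = C(8,0)·C(28,7) - C(8,1)·C(23,7) + C(8,2)·C(18,7) - C(8,3)·C(13,7) + C(8,4)·C(8,7) = 1·1184040 - 8·245157 + 28·31824 - 56·1716 + 70·8 = 18320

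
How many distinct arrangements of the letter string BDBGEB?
6! / (1! × 1! × 3! × 1!) = 120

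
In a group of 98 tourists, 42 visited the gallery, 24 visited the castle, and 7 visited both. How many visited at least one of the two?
|A∪B| = |A| + |B| - |A∩B| = 42 + 24 - 7 = 59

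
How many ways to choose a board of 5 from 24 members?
C(24,5) = 24!/(5!×19!) = 42504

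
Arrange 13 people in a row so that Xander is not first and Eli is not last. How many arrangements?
By inclusion-exclusion: 13! - 2×(13-1)! + (13-2)! = 6227020800 - 958003200 + 39916800 = 5308934400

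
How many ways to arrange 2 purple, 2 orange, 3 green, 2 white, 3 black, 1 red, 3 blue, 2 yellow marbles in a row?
18! / (2! × 2! × 3! × 2! × 3! × 1! × 3! × 2!) = 1852538688000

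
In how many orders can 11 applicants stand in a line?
11! = 39916800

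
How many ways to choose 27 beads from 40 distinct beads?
C(40,27) = 40!/(27!×13!) = 12033222880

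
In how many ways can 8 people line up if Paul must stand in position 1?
Fix one position: (8-1)! = 5040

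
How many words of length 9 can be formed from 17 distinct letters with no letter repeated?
P(17,9) = 17!/(17-9)! = 8821612800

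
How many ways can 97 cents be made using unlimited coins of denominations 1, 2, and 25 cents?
Coefficient of x^97 in 1/(1-x^1) · 1/(1-x^2) · 1/(1-x^25). Case on j = number of 25-cent coins (j = 0..3); remainder r = 97 - 25j is made from {1,2} in ⌊r/2⌋+1 ways. r = 97, 72, 47, 22 → 49 + 37 + 24 + 12 = 122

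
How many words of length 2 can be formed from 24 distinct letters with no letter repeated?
P(24,2) = 24!/(24-2)! = 552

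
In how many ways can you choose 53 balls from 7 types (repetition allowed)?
C(53+7-1, 7-1) = C(59, 6) = 45057474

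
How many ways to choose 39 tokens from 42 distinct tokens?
C(42,39) = 42!/(39!×3!) = 11480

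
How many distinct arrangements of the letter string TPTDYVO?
7! / (2! × 1! × 1! × 1! × 1! × 1!) = 2520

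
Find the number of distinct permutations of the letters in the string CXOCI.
5! / (1! × 1! × 1! × 2!) = 60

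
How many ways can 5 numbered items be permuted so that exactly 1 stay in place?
Choose the 1 fixed point C(5,1) = 5, derange the rest: !4 = Σ_{j=0}^{4} (-1)^j·4!/j! = 24 - 24 + 12 - 4 + 1 = 9. Product = 5 × 9 = 45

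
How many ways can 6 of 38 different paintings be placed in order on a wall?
P(38,6) = 38!/(38-6)! = 1987690320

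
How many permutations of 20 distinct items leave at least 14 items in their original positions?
Exactly j fixed points: C(20,j)·!(20-j); sum over j ≥ 14 (derangement numbers via !m = (m-1)·(!(m-1) + !(m-2)): !0..!6 = 1, 0, 1, 2, 9, 44, 265). Σ_{j=14}^{20} C(20,j)·!(20-j) = C(20,14)·!6 + C(20,15)·!5 + C(20,16)·!4 + C(20,17)·!3 + C(20,18)·!2 + C(20,19)·!1 + C(20,20)·!0 = 38760·265 + 15504·44 + 4845·9 + 1140·2 + 190·1 + 20·0 + 1·1 = 10999652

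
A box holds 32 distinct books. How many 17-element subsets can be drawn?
C(32,17) = 32!/(17!×15!) = 565722720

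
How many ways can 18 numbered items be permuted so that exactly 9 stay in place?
Choose the 9 fixed points C(18,9) = 48620, derange the rest: !9 = Σ_{j=0}^{9} (-1)^j·9!/j! = 362880 - 362880 + 181440 - 60480 + 15120 - 3024 + 504 - 72 + 9 - 1 = 133496. Product = 48620 × 133496 = 6490575520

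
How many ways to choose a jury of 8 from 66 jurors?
C(66,8) = 66!/(8!×58!) = 5743572120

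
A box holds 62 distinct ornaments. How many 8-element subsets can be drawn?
C(62,8) = 62!/(8!×54!) = 3381098545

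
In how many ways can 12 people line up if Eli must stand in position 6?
Fix one position: (12-1)! = 39916800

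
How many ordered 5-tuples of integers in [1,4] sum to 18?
Coefficient of x^18 in (x + x² + ... + x^4)^5. By inclusion-exclusion on dice exceeding 4: Σ_j (-1)^j C(5,j)·C(18-1-4j, 4) = C(5,0)·C(17,4) - C(5,1)·C(13,4) + C(5,2)·C(9,4) - C(5,3)·C(5,4) = 1·2380 - 5·715 + 10·126 - 10·5 = 15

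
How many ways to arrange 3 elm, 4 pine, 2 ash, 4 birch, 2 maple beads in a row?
15! / (3! × 4! × 2! × 4! × 2!) = 94594500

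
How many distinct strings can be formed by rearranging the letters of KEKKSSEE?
8! / (3! × 2! × 3!) = 560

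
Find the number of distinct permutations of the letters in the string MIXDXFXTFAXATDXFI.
17! / (2! × 2! × 2! × 5! × 1! × 3! × 2!) = 30875644800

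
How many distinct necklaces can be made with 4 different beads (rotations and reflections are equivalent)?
(4-1)!/2 = 6/2 = 3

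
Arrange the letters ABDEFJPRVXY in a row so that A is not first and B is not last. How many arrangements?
By inclusion-exclusion: 11! - 2×(11-1)! + (11-2)! = 39916800 - 7257600 + 362880 = 33022080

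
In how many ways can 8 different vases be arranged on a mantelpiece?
8! = 40320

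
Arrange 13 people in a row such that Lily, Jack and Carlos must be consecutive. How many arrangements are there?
Treat the 3 as one block: (13-3+1)! × 3! = 39916800 × 6 = 239500800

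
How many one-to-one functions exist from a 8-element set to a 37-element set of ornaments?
P(37,8) = 37!/(37-8)! = 1556675366400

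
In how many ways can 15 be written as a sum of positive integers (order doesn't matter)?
Pentagonal recurrence p(n) = p(n-1) + p(n-2) - p(n-5) - p(n-7) + p(n-12) + p(n-15) - ... gives p(0..14) = 1, 1, 2, 3, 5, 7, 11, 15, 22, 30, 42, 56, 77, 101, 135. p(15) = p(14) + p(13) - p(10) - p(8) + p(3) + p(0) = 135 + 101 - 42 - 22 + 3 + 1 = 176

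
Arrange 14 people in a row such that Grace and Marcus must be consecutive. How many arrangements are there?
Treat the 2 as one block: (14-2+1)! × 2! = 6227020800 × 2 = 12454041600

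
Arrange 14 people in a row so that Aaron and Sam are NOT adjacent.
Total - adjacent = 14! - (14-1)!×2 = 87178291200 - 12454041600 = 74724249600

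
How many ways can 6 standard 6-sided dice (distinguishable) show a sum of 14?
Coefficient of x^14 in (x + x² + ... + x^6)^6. By inclusion-exclusion on dice exceeding 6: Σ_j (-1)^j C(6,j)·C(14-1-6j, 5) = C(6,0)·C(13,5) - C(6,1)·C(7,5) = 1·1287 - 6·21 = 1161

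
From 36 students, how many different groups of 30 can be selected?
C(36,30) = 36!/(30!×6!) = 1947792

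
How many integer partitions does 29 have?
Pentagonal recurrence p(n) = p(n-1) + p(n-2) - p(n-5) - p(n-7) + p(n-12) + p(n-15) - ... gives p(0..28) = 1, 1, 2, 3, 5, 7, 11, 15, 22, 30, 42, 56, 77, 101, 135, 176, 231, 297, 385, 490, 627, 792, 1002, 1255, 1575, 1958, 2436, 3010, 3718. p(29) = p(28) + p(27) - p(24) - p(22) + p(17) + p(14) - p(7) - p(3) = 3718 + 3010 - 1575 - 1002 + 297 + 135 - 15 - 3 = 4565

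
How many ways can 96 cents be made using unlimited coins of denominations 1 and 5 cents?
Coefficient of x^96 in 1/(1-x^1) · 1/(1-x^5). Use j coins of 5 for j = 0..⌊96/5⌋ = 19, the rest in 1s: 19 + 1 = 20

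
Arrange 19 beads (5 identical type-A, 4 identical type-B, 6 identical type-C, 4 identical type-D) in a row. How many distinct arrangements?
19! / (5! × 4! × 6! × 4!) = 2444321880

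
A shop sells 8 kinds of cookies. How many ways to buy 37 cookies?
C(37+8-1, 8-1) = C(44, 7) = 38320568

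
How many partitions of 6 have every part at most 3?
Let r_j(i) = number of partitions of i into parts ≤ j, for i = 0..6. r_1(i) = 1 for all i; r_j(i) = r_{j-1}(i) + r_j(i-j). Rows j = 2..3: ≤2: 1 1 2 2 3 3 4; ≤3: 1 1 2 3 4 5 7. r_3(6) = 7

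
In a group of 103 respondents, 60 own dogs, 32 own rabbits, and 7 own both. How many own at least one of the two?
|A∪B| = |A| + |B| - |A∩B| = 60 + 32 - 7 = 85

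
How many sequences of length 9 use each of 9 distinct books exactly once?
9! = 362880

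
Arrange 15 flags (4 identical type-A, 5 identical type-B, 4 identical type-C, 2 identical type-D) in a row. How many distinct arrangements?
15! / (4! × 5! × 4! × 2!) = 9459450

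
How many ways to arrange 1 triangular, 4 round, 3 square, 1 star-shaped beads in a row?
9! / (1! × 4! × 3! × 1!) = 2520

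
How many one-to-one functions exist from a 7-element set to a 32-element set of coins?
P(32,7) = 32!/(32-7)! = 16963914240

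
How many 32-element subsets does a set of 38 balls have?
C(38,32) = 38!/(32!×6!) = 2760681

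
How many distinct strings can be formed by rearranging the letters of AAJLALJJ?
8! / (2! × 3! × 3!) = 560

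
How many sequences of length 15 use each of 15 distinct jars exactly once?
15! = 1307674368000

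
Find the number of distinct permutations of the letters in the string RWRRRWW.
7! / (3! × 4!) = 35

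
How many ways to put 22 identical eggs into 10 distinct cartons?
C(22+10-1, 10-1) = C(31, 9) = 20160075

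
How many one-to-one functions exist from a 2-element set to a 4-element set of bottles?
P(4,2) = 4!/(4-2)! = 12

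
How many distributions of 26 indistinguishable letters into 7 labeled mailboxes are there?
C(26+7-1, 7-1) = C(32, 6) = 906192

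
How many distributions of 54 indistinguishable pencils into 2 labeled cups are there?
C(54+2-1, 2-1) = C(55, 1) = 55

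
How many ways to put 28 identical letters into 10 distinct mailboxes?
C(28+10-1, 10-1) = C(37, 9) = 124403620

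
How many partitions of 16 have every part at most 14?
Let r_j(i) = number of partitions of i into parts ≤ j, for i = 0..16. r_1(i) = 1 for all i; r_j(i) = r_{j-1}(i) + r_j(i-j). Rows j = 2..14: ≤2: 1 1 2 2 3 3 4 4 5 5 6 6 7 7 8 8 9; ≤3: 1 1 2 3 4 5 7 8 10 12 14 16 19 21 24 27 30; ≤4: 1 1 2 3 5 6 9 11 15 18 23 27 34 39 47 54 64; ≤5: 1 1 2 3 5 7 10 13 18 23 30 37 47 57 70 84 101; ≤6: 1 1 2 3 5 7 11 14 20 26 35 44 58 71 90 110 136; ≤7: 1 1 2 3 5 7 11 15 21 28 38 49 65 82 105 131 164; ≤8: 1 1 2 3 5 7 11 15 22 29 40 52 70 89 116 146 186; ≤9: 1 1 2 3 5 7 11 15 22 30 41 54 73 94 123 157 201; ≤10: 1 1 2 3 5 7 11 15 22 30 42 55 75 97 128 164 212; ≤11: 1 1 2 3 5 7 11 15 22 30 42 56 76 99 131 169 219; ≤12: 1 1 2 3 5 7 11 15 22 30 42 56 77 100 133 172 224; ≤13: 1 1 2 3 5 7 11 15 22 30 42 56 77 101 134 174 227; ≤14: 1 1 2 3 5 7 11 15 22 30 42 56 77 101 135 175 229. r_14(16) = 229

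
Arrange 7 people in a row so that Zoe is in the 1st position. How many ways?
Fix one position: (7-1)! = 720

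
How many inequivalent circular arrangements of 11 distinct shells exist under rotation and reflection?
(11-1)!/2 = 3628800/2 = 1814400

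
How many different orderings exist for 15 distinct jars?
15! = 1307674368000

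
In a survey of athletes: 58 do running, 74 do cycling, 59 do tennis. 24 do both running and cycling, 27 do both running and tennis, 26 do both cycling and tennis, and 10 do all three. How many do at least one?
|A∪B∪C| = 58+74+59-24-27-26+10 = 124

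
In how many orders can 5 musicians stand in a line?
5! = 120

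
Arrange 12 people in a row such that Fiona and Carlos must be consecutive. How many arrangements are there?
Treat the 2 as one block: (12-2+1)! × 2! = 39916800 × 2 = 79833600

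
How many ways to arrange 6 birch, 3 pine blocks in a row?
9! / (6! × 3!) = 84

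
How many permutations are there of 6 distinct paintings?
6! = 720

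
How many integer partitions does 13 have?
Pentagonal recurrence p(n) = p(n-1) + p(n-2) - p(n-5) - p(n-7) + p(n-12) + p(n-15) - ... gives p(0..12) = 1, 1, 2, 3, 5, 7, 11, 15, 22, 30, 42, 56, 77. p(13) = p(12) + p(11) - p(8) - p(6) + p(1) = 77 + 56 - 22 - 11 + 1 = 101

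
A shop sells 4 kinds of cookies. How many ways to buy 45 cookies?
C(45+4-1, 4-1) = C(48, 3) = 17296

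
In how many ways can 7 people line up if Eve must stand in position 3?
Fix one position: (7-1)! = 720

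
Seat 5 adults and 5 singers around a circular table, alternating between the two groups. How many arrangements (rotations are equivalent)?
Fix one of the adults: (5-1)! ways for the remaining adults, × 5! ways for the singers = 24 × 120 = 2880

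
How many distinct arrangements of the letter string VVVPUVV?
7! / (5! × 1! × 1!) = 42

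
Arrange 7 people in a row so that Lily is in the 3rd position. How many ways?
Fix one position: (7-1)! = 720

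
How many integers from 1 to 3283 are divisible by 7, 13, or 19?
⌊3283/7⌋+⌊3283/13⌋+⌊3283/19⌋ - ⌊3283/91⌋-⌊3283/133⌋-⌊3283/247⌋ + ⌊3283/1729⌋ = 469+252+172 - 36-24-13 + 1 = 821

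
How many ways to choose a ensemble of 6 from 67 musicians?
C(67,6) = 67!/(6!×61!) = 99795696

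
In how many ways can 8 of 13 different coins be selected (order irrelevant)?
C(13,8) = 13!/(8!×5!) = 1287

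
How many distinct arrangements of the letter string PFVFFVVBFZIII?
13! / (4! × 1! × 3! × 3! × 1! × 1!) = 7207200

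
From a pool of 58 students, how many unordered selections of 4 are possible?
C(58,4) = 58!/(4!×54!) = 424270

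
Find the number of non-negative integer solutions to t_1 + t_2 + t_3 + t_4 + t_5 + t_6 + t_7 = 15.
C(15+7-1, 7-1) = C(21, 6) = 54264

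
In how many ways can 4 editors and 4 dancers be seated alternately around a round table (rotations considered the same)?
Fix one of the editors: (4-1)! ways for the remaining editors, × 4! ways for the dancers = 6 × 24 = 144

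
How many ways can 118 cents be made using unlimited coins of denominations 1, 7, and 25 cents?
Coefficient of x^118 in 1/(1-x^1) · 1/(1-x^7) · 1/(1-x^25). Case on j = number of 25-cent coins (j = 0..4); remainder r = 118 - 25j is made from {1,7} in ⌊r/7⌋+1 ways. r = 118, 93, 68, 43, 18 → 17 + 14 + 10 + 7 + 3 = 51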